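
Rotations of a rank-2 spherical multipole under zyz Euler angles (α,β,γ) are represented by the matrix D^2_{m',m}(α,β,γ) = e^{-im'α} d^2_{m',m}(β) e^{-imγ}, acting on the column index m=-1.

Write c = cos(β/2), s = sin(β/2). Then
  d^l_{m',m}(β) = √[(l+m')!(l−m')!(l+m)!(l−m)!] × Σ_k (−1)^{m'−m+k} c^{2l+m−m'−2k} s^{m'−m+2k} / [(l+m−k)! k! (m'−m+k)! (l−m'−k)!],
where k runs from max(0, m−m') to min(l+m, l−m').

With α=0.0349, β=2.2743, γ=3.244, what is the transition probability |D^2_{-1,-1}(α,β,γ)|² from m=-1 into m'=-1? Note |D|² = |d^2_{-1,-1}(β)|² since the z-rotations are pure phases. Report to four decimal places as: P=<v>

Split into d^2_{-1,-1}(β=2.2743) × two z-phases.
With c≡cos(β/2)=0.420182 and s≡sin(β/2)=0.907440, N=[1·6·1·6]^{1/2}=6.000000
k: max(0,(-1)−(-1))=0 … min(2+(-1),2−(-1))=1
  k=0: (−1)^0·6.0000/(6)·0.4202^4·0.9074^0 = +0.031171
  k=1: (−1)^1·6.0000/(2)·0.4202^2·0.9074^2 = -0.436147
d^2_{-1,-1}(2.2743) = +0.031171 -0.436147 = -0.404976
|D^2_{-1,-1}|² = |d^2_{-1,-1}(β)|² = (-0.404976)² = 0.164005 (the z-rotation phases have unit modulus)

P=0.1640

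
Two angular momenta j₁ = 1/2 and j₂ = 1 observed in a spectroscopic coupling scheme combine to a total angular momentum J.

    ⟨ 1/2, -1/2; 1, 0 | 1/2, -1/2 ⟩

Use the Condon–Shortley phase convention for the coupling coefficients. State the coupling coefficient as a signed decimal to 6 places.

√[2·1!0!1!/3! · 0!1!1!1!0!1!] = √(1/3)
  +(−1)^1/∏(1,0,0,0,0,1)! = -1  (running -1)
⟨..|..⟩ = √(1/3)·(-1) = -0.577350

−√(1/3) ≈ -0.577350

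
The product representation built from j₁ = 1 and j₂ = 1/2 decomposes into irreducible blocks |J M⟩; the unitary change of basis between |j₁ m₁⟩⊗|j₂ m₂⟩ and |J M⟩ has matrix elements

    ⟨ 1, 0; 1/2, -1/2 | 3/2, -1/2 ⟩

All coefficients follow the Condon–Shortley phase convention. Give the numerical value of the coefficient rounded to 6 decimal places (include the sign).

+√(2/3) = +0.816497

j₁+j₂−J=0  J+j₁−j₂=2  J−j₁+j₂=1  j₁+j₂+J+1=4
(j₁±m₁, j₂±m₂, J±M) = (1,1,0,1,1,2)
P² = 2/3
sum k=0..0:
  [0] +1/1 = 1
S = 1
C² = P²·S² = 2/3 ; C = +0.816497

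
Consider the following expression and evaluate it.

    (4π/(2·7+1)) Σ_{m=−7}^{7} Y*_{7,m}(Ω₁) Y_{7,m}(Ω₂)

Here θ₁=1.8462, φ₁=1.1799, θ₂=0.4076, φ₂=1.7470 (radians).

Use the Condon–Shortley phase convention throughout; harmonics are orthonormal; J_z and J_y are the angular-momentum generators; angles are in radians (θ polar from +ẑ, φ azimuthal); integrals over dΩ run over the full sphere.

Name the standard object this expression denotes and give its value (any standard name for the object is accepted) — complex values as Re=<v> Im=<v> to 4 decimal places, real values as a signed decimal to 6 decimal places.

This sum is the spherical-harmonic addition theorem: it equals the Legendre polynomial P_l(cos γ) of the angle γ between the two directions.
Term-by-term m-sum for l=7 (normalisation 4π/15 = 0.837758):
  m=-7: Y*=-0.15068 + 0.35118j  Y=0.00073 + 0.00025j  product -0.00020 + 0.00022j
  m=-6: Y*=-0.28260 - 0.28878j  Y=-0.00327 + 0.00581j  product 0.00260 - 0.00069j
  m=-5: Y*=-0.01086 + 0.00438j  Y=-0.02759 - 0.02276j  product 0.00040 + 0.00013j
  m=-4: Y*=0.00252 - 0.34888j  Y=0.10084 - 0.08577j  product -0.02967 - 0.03540j
  m=-3: Y*=0.09985 + 0.04199j  Y=0.17017 + 0.29135j  product 0.00476 + 0.03624j
  m=-2: Y*=0.21383 - 0.21230j  Y=-0.50577 + 0.18600j  product -0.06866 + 0.14715j
  m=-1: Y*=0.05737 + 0.13922j  Y=-0.06217 - 0.34919j  product 0.04505 - 0.02869j
  m=+0: Y*=0.28452 + 0.00000j  Y=-0.30964 + 0.00000j  product -0.08810 + 0.00000j
  m=+1: Y*=-0.05737 + 0.13922j  Y=0.06217 - 0.34919j  product 0.04505 + 0.02869j
  m=+2: Y*=0.21383 + 0.21230j  Y=-0.50577 - 0.18600j  product -0.06866 - 0.14715j
  m=+3: Y*=-0.09985 + 0.04199j  Y=-0.17017 + 0.29135j  product 0.00476 - 0.03624j
  m=+4: Y*=0.00252 + 0.34888j  Y=0.10084 + 0.08577j  product -0.02967 + 0.03540j
  m=+5: Y*=0.01086 + 0.00438j  Y=0.02759 - 0.02276j  product 0.00040 - 0.00013j
  m=+6: Y*=-0.28260 + 0.28878j  Y=-0.00327 - 0.00581j  product 0.00260 + 0.00069j
  m=+7: Y*=0.15068 + 0.35118j  Y=-0.00073 + 0.00025j  product -0.00020 - 0.00022j
Σ over m = -0.17955 - 0.00000j; ×(4π/15) → -0.15042 - 0.00000j. Real part: -0.150419

Legendre polynomial (addition theorem), -0.150419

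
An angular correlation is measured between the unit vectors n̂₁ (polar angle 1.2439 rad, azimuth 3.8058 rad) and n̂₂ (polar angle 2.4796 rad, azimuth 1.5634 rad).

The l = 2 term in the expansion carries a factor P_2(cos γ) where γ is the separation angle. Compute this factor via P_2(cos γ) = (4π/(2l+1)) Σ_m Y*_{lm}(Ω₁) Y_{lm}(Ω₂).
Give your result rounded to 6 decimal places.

0.068276

Expand P_2 via completeness: Σ_{m} conj(Y_{2,m}) at Ω₁ times Y_{2,m} at Ω₂ —
  m=-2: (+0.083152+0.336319i) × (-0.145935-0.002159i) = -0.011409-0.049260i  (running Σ = -0.011409-0.049260i)
  m=-1: (-0.184987-0.144821i) × (-0.002770+0.374558i) = +0.054756-0.068887i  (running Σ = +0.043348-0.118148i)
  m=0: (-0.217833-0.000000i) × (+0.273277+0.000000i) = -0.059529-0.000000i  (running Σ = -0.016181-0.118148i)
  m=1: (+0.184987-0.144821i) × (+0.002770+0.374558i) = +0.054756+0.068887i  (running Σ = +0.038575-0.049260i)
  m=2: (+0.083152-0.336319i) × (-0.145935+0.002159i) = -0.011409+0.049260i  (running Σ = +0.027166+0.000000i)
Σ over m = +0.027166+0.000000i; ×(4π/5) → +0.068276+0.000000i. Real part: 0.068276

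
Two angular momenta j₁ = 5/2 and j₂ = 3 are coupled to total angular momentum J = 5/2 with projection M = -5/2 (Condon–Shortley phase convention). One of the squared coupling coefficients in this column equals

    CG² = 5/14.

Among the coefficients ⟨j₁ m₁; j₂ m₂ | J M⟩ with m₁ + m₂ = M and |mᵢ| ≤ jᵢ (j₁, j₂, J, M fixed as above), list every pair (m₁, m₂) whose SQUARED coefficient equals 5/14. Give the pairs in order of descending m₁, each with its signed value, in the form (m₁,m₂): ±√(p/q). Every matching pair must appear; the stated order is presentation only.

(-1/2,-2): −√(5/14)

Admissible pairs with m₁+m₂ = M = -5/2: (-5/2,0), (-3/2,-1), (-1/2,-2), (1/2,-3)
  (m₁,m₂)=(1/2,-3): CG² = 5/21, CG = +√(5/21)
  (m₁,m₂)=(-1/2,-2): CG² = 5/14, CG = −√(5/14)   ← matches the target
  (m₁,m₂)=(-3/2,-1): CG² = 2/7, CG = +√(2/7)
  (m₁,m₂)=(-5/2,0): CG² = 5/42, CG = −√(5/42)
Pairs with CG² = 5/14: (-1/2,-2): −√(5/14)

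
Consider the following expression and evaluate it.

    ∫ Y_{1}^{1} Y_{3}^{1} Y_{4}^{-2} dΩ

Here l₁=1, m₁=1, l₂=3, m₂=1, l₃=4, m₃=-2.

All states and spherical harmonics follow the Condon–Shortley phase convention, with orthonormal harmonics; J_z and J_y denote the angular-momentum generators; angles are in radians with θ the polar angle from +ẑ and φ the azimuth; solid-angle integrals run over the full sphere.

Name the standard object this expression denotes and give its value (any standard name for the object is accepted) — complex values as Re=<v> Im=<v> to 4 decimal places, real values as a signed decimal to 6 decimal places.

Gaunt coefficient, +0.238414

This is a Gaunt coefficient — the integral of a triple product of spherical harmonics over the sphere.
m-sum 0 ✓  L=8 even ✓  2≤4≤4 ✓
Π(2lᵢ+1) = 3×7×9 = 189
triangle coeff Δ(1,3,4) = 1/252
Σ_t [0,0]: t=0:+1/36 = 1/36
(3j)²=4/63 [(1 3 4; 0 0 0)], sign=+1
Σ_t [0,0]: t=0:+1/96 = 1/96
(3j)²=5/84 [(1 3 4; 1 1 -2)], sign=+1
⇒ 4πI² = 5/7
I = (+1)√(5/7/(4π)) = 0.23841361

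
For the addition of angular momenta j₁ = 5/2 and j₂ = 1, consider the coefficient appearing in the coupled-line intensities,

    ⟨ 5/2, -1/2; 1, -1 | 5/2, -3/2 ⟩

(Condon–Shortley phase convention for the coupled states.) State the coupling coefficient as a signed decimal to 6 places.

√[6·1!4!1!/7! · 2!3!0!2!1!4!] = √(576/35)
  +(−1)^0/∏(0,1,3,0,1,1)! = 1/6  (running 1/6)
⟨..|..⟩ = √(576/35)·(1/6) = +0.676123

+0.676123  (= +√(16/35))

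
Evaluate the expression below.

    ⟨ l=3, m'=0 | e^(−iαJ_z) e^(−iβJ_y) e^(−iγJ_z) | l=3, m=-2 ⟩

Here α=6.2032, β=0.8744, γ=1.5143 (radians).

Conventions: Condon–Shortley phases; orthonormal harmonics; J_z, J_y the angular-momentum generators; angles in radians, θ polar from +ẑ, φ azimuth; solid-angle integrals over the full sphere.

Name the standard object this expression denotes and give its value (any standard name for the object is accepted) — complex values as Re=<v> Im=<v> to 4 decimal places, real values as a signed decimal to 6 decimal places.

Wigner D-matrix element, Re=-0.5136 Im=0.0583

This is a Wigner D-matrix element — the rotation-matrix element ⟨l m'| R(α,β,γ) |l m⟩ in the angular-momentum basis.
D^3_{0,-2}(6.2032,0.8744,1.5143) = e^{-i·0·6.2032}·d^3_{0,-2}(0.8744)·e^{-i·-2·1.5143}. Compute d first:
c=cos(0.874400/2)=0.905941, s=sin(0.874400/2)=0.423404; N=√[6·6·1·120]=65.726707
Admissible k: 0..1 (factorial args all ≥0)
  k=0: (−1)^2·65.7267/(12)·0.9059^4·0.4234^2 = +0.661410
  k=1: (−1)^3·65.7267/(12)·0.9059^2·0.4234^4 = -0.144471
d^3_{0,-2}(0.8744) = +0.661410 -0.144471 = +0.516938
D = (+1.000000+0.000000i)·(+0.516938)·(-0.993623+0.112752i) = -0.513642+0.058286i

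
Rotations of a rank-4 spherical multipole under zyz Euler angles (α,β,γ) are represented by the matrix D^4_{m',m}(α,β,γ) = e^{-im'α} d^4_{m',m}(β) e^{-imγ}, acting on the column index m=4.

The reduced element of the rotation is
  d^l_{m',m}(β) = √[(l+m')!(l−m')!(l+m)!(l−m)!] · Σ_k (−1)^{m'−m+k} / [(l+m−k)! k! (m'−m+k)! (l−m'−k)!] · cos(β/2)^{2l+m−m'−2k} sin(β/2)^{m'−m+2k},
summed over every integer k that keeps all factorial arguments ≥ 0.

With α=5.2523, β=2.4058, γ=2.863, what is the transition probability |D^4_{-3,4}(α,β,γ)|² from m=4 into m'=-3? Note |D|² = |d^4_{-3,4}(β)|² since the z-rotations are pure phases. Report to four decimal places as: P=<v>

D^4_{-3,4}(5.2523,2.4058,2.8630) = e^{-i·-3·5.2523}·d^4_{-3,4}(2.4058)·e^{-i·4·2.8630}. Compute d first:
c=cos(2.405800/2)=0.359653, s=sin(2.405800/2)=0.933086; N=√[1·5040·40320·1]=14255.272709
k∈{7} keeps every argument non-negative
  k=7: (−1)^0·14255.2727/(5040)·0.3597^1·0.9331^7 = +0.626442
d^4_{-3,4}(2.4058) = +0.626442
|D^4_{-3,4}|² = |d^4_{-3,4}(β)|² = (+0.626442)² = 0.392429 (the z-rotation phases have unit modulus)

P=0.3924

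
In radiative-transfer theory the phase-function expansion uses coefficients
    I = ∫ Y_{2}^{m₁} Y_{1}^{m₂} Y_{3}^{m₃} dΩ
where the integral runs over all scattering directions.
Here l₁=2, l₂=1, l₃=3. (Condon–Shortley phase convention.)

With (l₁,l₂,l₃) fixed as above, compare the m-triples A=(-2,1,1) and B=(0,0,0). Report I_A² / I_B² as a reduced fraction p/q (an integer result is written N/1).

Same 2,1,3: normalisation and zero-m 3j drop out of the ratio.
A: Δ: 0! 4! 2! / 7! → 1/105; sum: t=0:+1/48 = 1/48; 3j²(2 1 3; -2 1 1) = Δ·Π!·Σ² = 1/105  (sign +1)
B: Δ: 0! 4! 2! / 7! → 1/105; sum: t=0:+1/4 = 1/4; 3j²(2 1 3; 0 0 0) = Δ·Π!·Σ² = 3/35  (sign -1)
I_A²/I_B² = (1/105)/(3/35) = 1/9

1/9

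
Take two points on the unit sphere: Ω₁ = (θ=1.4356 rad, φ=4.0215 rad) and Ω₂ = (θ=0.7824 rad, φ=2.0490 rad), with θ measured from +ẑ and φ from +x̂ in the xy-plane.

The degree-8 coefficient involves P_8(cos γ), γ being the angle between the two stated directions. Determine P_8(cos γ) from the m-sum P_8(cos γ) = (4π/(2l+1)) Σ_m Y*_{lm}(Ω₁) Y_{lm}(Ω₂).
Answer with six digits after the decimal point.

Term-by-term m-sum for l=8 (normalisation 4π/17 = 0.739198):
  term(m=-8) = -0.015024-0.001084i   from Y*(Ω₁)=+0.348477+0.328615i, Y(Ω₂)=-0.024374+0.019873i
  term(m=-7) = +0.010677+0.031205i   from Y*(Ω₁)=-0.258621+0.032191i, Y(Ω₂)=-0.025865-0.123879i
  term(m=-6) = -0.058343+0.052356i   from Y*(Ω₁)=-0.139222+0.218620i, Y(Ω₂)=+0.291298+0.081363i
  term(m=-5) = +0.118044+0.055245i   from Y*(Ω₁)=-0.087882-0.271682i, Y(Ω₂)=-0.311317+0.333791i
  term(m=-4) = -0.002353+0.065311i   from Y*(Ω₁)=-0.166428-0.066095i, Y(Ω₂)=-0.122403-0.343818i
  term(m=-3) = -0.012426+0.004758i   from Y*(Ω₁)=+0.255100-0.139982i, Y(Ω₂)=-0.045304-0.006208i
  term(m=-2) = -0.037523-0.038900i   from Y*(Ω₁)=+0.026588-0.138985i, Y(Ω₂)=+0.220177-0.312099i
  term(m=-1) = -0.015890+0.037406i   from Y*(Ω₁)=+0.185909+0.224845i, Y(Ω₂)=+0.064105+0.123676i
  term(m=+0) = +0.044724+0.000000i   from Y*(Ω₁)=+0.130172-0.000000i, Y(Ω₂)=+0.343574+0.000000i
  term(m=+1) = -0.015890-0.037406i   from Y*(Ω₁)=-0.185909+0.224845i, Y(Ω₂)=-0.064105+0.123676i
  term(m=+2) = -0.037523+0.038900i   from Y*(Ω₁)=+0.026588+0.138985i, Y(Ω₂)=+0.220177+0.312099i
  term(m=+3) = -0.012426-0.004758i   from Y*(Ω₁)=-0.255100-0.139982i, Y(Ω₂)=+0.045304-0.006208i
  term(m=+4) = -0.002353-0.065311i   from Y*(Ω₁)=-0.166428+0.066095i, Y(Ω₂)=-0.122403+0.343818i
  term(m=+5) = +0.118044-0.055245i   from Y*(Ω₁)=+0.087882-0.271682i, Y(Ω₂)=+0.311317+0.333791i
  term(m=+6) = -0.058343-0.052356i   from Y*(Ω₁)=-0.139222-0.218620i, Y(Ω₂)=+0.291298-0.081363i
  term(m=+7) = +0.010677-0.031205i   from Y*(Ω₁)=+0.258621+0.032191i, Y(Ω₂)=+0.025865-0.123879i
  term(m=+8) = -0.015024+0.001084i   from Y*(Ω₁)=+0.348477-0.328615i, Y(Ω₂)=-0.024374-0.019873i
Σ over m = +0.019047-0.000000i; ×(4π/17) → +0.014080-0.000000i. Real part: 0.014080

0.014080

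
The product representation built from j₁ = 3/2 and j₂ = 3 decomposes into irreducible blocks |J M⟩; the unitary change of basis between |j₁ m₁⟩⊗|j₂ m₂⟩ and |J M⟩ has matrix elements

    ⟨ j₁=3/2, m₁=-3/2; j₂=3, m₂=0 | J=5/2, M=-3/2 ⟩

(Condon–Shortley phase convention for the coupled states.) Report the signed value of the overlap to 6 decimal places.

+0.507093  (= +√(9/35))

triangle: 2!×1!×4!/8! = 48/40320
(j±m)!: 0!×3!×3!×3!×1!×4! = 5184
prefactor² = (2J+1)×Δ×N² = 1296/35
  k=2: +1/(2!×0!×1!×1!×0!×3!) = 1/12
Σ = 1/12  ⇒  CG² = 1296/35×(1/12)² = 9/35
CG = +√(9/35) = +0.507093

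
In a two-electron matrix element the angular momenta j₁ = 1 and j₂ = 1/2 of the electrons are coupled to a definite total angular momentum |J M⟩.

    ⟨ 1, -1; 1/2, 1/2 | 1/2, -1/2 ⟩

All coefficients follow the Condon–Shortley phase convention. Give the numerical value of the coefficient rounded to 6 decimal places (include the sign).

-0.816497  (= −√(2/3))

j₁+j₂−J=1  J+j₁−j₂=1  J−j₁+j₂=0  j₁+j₂+J+1=3
(j₁±m₁, j₂±m₂, J±M) = (0,2,1,0,0,1)
P² = 2/3
sum k=1..1:
  [1] −1/1 = -1
S = -1
C² = P²·S² = 2/3 ; C = -0.816497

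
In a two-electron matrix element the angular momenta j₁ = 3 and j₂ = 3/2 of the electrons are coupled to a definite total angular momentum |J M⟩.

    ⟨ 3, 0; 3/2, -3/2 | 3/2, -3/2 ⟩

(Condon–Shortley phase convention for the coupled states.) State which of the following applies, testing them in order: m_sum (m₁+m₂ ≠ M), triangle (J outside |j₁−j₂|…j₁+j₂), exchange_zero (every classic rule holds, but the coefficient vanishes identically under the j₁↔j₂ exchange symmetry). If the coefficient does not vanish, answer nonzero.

m-sum: m₁+m₂ = 0+(-3/2) = -3/2, M = -3/2  ✓
triangle: |j₁−j₂| = 3/2 ≤ J = 3/2 ≤ j₁+j₂ = 9/2  ✓
exchange: j₁≠j₂ or m₁≠m₂ — the exchange symmetry imposes no constraint here
value check: CG = +√(1/35) = +0.169031 ≠ 0

nonzero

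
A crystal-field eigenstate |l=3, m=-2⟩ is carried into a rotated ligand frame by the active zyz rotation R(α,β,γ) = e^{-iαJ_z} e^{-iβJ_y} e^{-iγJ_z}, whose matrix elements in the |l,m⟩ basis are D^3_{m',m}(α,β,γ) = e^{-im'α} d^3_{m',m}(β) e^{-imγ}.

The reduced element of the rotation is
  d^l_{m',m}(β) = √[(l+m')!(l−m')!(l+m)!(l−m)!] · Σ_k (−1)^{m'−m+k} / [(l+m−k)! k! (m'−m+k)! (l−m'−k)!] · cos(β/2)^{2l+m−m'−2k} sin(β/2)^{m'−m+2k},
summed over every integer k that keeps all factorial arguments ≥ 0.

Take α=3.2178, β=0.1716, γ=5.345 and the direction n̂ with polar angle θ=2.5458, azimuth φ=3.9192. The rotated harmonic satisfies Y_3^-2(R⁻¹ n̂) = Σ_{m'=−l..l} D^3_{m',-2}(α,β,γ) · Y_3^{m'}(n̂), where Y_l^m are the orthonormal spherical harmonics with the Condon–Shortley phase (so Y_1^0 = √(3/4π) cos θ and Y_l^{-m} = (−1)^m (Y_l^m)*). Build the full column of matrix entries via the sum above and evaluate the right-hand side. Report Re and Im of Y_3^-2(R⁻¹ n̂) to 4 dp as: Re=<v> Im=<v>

Re=0.3380 Im=0.0419

Need the full column D^3_{m',-2} for m'=−3..3 at α=3.2178, β=0.1716, γ=5.3450.
cos(β/2)=0.996321, sin(β/2)=0.085695
d^3_{-3,-2}: single k=1 term ⇒ +0.206076;  D = +0.015842+0.205466i
d^3_{-2,-2}: k∈[0..1] ⇒ +0.978131 -0.036181 = +0.941950;  D = -0.143705-0.930923i
d^3_{-1,-2}: k∈[0..1] ⇒ -0.266043 +0.003936 = -0.262107;  D = -0.059593-0.255242i
d^3_{0,-2}: k∈[0..1] ⇒ +0.039634 -0.000293 = +0.039341;  D = -0.011835-0.037518i
d^3_{1,-2}: k∈[0..1] ⇒ -0.003936 +0.000015 = -0.003922;  D = -0.001461-0.003639i
d^3_{2,-2}: k∈[0..1] ⇒ +0.000268 -0.000000 = +0.000267;  D = -0.000118-0.000240i
d^3_{3,-2}: single k=0 term ⇒ -0.000011;  D = -0.000006-0.000010i
Y_3^{m'}(θ=2.5458,φ=3.9192) and Σ D·Y over m':
  (+0.0158+0.2055i)·(+0.0509+0.0533i)  (-0.1437-0.9309i)·(-0.0042+0.2663i)  (-0.0596-0.2552i)·(-0.3135+0.3086i)  (-0.0118-0.0375i)·(-0.1314+0.0000i)  (-0.0015-0.0036i)·(+0.3135+0.3086i)  (-0.0001-0.0002i)·(-0.0042-0.2663i)  (-0.0000-0.0000i)·(-0.0509+0.0533i)
Y_3^-2(R⁻¹ n̂) = +0.338000+0.041879i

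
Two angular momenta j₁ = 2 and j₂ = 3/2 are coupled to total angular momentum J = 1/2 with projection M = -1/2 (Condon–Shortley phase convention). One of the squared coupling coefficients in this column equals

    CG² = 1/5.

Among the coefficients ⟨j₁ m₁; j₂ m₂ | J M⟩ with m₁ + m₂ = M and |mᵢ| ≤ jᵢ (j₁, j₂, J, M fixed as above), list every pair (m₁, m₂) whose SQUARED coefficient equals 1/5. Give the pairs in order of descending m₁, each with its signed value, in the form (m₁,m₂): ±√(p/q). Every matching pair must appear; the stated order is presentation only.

(0,-1/2): −√(1/5)

Admissible pairs with m₁+m₂ = M = -1/2: (-2,3/2), (-1,1/2), (0,-1/2), (1,-3/2)
  (m₁,m₂)=(1,-3/2): CG² = 1/10, CG = +√(1/10)
  (m₁,m₂)=(0,-1/2): CG² = 1/5, CG = −√(1/5)   ← matches the target
  (m₁,m₂)=(-1,1/2): CG² = 3/10, CG = +√(3/10)
  (m₁,m₂)=(-2,3/2): CG² = 2/5, CG = −√(2/5)
Pairs with CG² = 1/5: (0,-1/2): −√(1/5)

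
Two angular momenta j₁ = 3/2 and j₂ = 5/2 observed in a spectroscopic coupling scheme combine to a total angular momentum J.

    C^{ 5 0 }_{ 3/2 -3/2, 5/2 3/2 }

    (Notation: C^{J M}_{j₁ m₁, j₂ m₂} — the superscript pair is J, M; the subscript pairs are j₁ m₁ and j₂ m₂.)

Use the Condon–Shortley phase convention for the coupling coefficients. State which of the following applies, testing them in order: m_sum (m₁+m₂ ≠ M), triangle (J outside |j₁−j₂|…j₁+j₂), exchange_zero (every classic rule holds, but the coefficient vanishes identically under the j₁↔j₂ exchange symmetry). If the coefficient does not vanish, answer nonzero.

triangle

m-sum: m₁+m₂ = -3/2+3/2 = 0, M = 0  ✓
triangle: need |j₁−j₂| ≤ J ≤ j₁+j₂, i.e. J ∈ [1, 4]; J = 5 is outside ✗ ⇒ coefficient is 0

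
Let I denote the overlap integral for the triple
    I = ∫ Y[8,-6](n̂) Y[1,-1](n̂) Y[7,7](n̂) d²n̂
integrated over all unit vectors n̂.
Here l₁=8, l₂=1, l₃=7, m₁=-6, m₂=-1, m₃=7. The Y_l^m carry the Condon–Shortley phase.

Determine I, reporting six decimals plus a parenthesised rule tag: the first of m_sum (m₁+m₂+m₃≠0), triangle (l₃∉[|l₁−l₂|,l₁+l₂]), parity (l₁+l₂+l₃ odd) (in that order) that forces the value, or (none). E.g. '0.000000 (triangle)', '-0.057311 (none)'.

0.030597 (none)

Checks pass: Σm=0; 16 even; l₃=7∈[7,9].
(2·8+1)(2·1+1)(2·7+1) = 765
Δ: 2! 14! 0! / 17! → 1/2040
sum: t=1:−1/25401600 = -1/25401600
3j²(8 1 7; 0 0 0) = Δ·Π!·Σ² = 8/255  (sign +1)
sum: t=0:+1/174356582400 = 1/174356582400
3j²(8 1 7; -6 -1 7) = Δ·Π!·Σ² = 1/2040  (sign +1)
combine: 4πI² = 765·8/255·1/2040 = 1/85
take √, sign +1: I = 0.03059748
No selection rule forces the value: the integral is nonzero (none).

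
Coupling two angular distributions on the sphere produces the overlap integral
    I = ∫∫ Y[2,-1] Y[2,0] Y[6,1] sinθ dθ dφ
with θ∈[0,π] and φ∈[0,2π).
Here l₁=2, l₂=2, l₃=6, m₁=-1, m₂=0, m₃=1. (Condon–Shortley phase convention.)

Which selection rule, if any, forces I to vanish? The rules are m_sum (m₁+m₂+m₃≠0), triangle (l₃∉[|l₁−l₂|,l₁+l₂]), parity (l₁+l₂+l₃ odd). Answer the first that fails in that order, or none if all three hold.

triangle

m₁+m₂+m₃ = -1 + 0 + 1 = 0  ✓
triangle: need |l₁−l₂| ≤ l₃ ≤ l₁+l₂ = [0,4]; l₃=6 is outside  ✗
parity: l₁+l₂+l₃ = 10 is even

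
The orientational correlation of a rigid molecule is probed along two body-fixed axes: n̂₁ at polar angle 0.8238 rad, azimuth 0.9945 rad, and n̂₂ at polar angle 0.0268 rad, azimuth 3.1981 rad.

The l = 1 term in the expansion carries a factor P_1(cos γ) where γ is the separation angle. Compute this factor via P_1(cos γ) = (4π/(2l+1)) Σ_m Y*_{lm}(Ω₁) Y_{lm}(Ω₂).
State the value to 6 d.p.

Term-by-term m-sum for l=1 (normalisation 4π/3 = 4.188790):
  term(m=-1) = -0.001388-0.001893i   from Y*(Ω₁)=+0.138138+0.212557i, Y(Ω₂)=-0.009243+0.000523i
  term(m=+0) = +0.162146+0.000000i   from Y*(Ω₁)=+0.331975-0.000000i, Y(Ω₂)=+0.488427+0.000000i
  term(m=+1) = -0.001388+0.001893i   from Y*(Ω₁)=-0.138138+0.212557i, Y(Ω₂)=+0.009243+0.000523i
Total Σ_m = +0.159370+0.000000i. Multiply by 4.188790: +0.667566+0.000000i. P_1(cos γ) = 0.667566

0.667566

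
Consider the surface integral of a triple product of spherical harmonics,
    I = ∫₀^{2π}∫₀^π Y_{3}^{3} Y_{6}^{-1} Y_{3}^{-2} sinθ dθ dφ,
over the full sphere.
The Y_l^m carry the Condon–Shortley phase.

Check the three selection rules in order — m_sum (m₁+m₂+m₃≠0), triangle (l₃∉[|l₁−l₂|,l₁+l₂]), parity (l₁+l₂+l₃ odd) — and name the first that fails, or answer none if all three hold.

m₁+m₂+m₃ = 3 − 1 − 2 = 0  ✓
triangle: |3−6|=3 ≤ l₃=3 ≤ 3+6=9  ✓
parity: l₁+l₂+l₃ = 12 is even  ✓

none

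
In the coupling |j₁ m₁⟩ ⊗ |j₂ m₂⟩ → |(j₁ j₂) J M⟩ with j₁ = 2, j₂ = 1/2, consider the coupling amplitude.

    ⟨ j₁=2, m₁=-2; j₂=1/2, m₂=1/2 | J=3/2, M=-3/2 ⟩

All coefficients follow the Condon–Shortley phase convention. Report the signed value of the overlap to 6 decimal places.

−√(4/5) ≈ -0.894427

j₁+j₂−J=1  J+j₁−j₂=3  J−j₁+j₂=0  j₁+j₂+J+1=5
(j₁±m₁, j₂±m₂, J±M) = (0,4,1,0,0,3)
P² = 144/5
sum k=1..1:
  [1] −1/6 = -1/6
S = -1/6
C² = P²·S² = 4/5 ; C = -0.894427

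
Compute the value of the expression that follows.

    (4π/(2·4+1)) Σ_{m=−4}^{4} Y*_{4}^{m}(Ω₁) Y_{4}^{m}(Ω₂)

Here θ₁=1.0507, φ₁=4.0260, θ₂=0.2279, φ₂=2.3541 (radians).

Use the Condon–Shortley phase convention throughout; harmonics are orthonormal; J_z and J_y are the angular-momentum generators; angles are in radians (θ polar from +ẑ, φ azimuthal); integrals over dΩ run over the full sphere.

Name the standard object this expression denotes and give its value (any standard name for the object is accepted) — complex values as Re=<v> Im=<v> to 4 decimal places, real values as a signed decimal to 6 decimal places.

Legendre polynomial (addition theorem), -0.230132

This sum is the spherical-harmonic addition theorem: it equals the Legendre polynomial P_l(cos γ) of the angle γ between the two directions.
Summing Y*_{l m}(θ₁,φ₁)·Y_{l m}(θ₂,φ₂) over m ∈ [−4, 4]; prefactor 4π/(2·4+1) = 1.396263:
  term(m=-4) = +0.000266+0.000114i   from Y*(Ω₁)=-0.231515-0.096803i, Y(Ω₂)=-0.001153-0.000010i
  term(m=-3) = +0.001707-0.005455i   from Y*(Ω₁)=+0.358955-0.190712i, Y(Ω₂)=+0.010006-0.009881i
  term(m=-2) = -0.017329-0.003553i   from Y*(Ω₁)=-0.036117+0.180003i, Y(Ω₂)=-0.000404+0.096353i
  term(m=-1) = +0.009928-0.097864i   from Y*(Ω₁)=+0.164361+0.200615i, Y(Ω₂)=-0.267631-0.268755i
  term(m=+0) = -0.153964-0.000000i   from Y*(Ω₁)=-0.240592-0.000000i, Y(Ω₂)=+0.639937+0.000000i
  term(m=+1) = +0.009928+0.097864i   from Y*(Ω₁)=-0.164361+0.200615i, Y(Ω₂)=+0.267631-0.268755i
  term(m=+2) = -0.017329+0.003553i   from Y*(Ω₁)=-0.036117-0.180003i, Y(Ω₂)=-0.000404-0.096353i
  term(m=+3) = +0.001707+0.005455i   from Y*(Ω₁)=-0.358955-0.190712i, Y(Ω₂)=-0.010006-0.009881i
  term(m=+4) = +0.000266-0.000114i   from Y*(Ω₁)=-0.231515+0.096803i, Y(Ω₂)=-0.001153+0.000010i
Accumulated sum -0.164820-0.000000i; after 4π/(2l+1) scaling, -0.230132-0.000000i ⇒ P_4 = -0.230132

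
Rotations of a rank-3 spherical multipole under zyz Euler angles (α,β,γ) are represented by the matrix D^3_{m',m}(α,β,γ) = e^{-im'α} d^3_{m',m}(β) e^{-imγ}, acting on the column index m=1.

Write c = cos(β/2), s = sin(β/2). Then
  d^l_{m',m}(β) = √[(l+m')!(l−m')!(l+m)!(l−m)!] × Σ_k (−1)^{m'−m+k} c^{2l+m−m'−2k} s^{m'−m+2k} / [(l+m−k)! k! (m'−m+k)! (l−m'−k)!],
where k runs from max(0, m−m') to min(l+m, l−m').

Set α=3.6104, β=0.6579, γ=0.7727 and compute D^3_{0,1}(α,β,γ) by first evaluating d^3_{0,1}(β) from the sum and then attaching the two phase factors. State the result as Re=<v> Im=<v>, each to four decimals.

D^3_{0,1}(3.6104,0.6579,0.7727) = e^{-i·0·3.6104}·d^3_{0,1}(0.6579)·e^{-i·1·0.7727}. Compute d first:
Half-angle: c=0.946382, s=0.323050. N=√(6·6·24·2)=41.569219
Admissible k: 1..3 (factorial args all ≥0)
  k=1: (−1)^0·41.5692/(12)·0.9464^5·0.3230^1 = +0.849556
  k=2: (−1)^1·41.5692/(4)·0.9464^3·0.3230^3 = -0.296974
  k=3: (−1)^2·41.5692/(12)·0.9464^1·0.3230^5 = +0.011535
d^3_{0,1}(0.6579) = +0.849556 -0.296974 +0.011535 = +0.564117
Attach z-rotation phases: D = e^{-i(0)(3.6104)}·(+0.564117)·e^{-i(1)(0.7727)} = +0.403924-0.393794i

Re=0.4039 Im=-0.3938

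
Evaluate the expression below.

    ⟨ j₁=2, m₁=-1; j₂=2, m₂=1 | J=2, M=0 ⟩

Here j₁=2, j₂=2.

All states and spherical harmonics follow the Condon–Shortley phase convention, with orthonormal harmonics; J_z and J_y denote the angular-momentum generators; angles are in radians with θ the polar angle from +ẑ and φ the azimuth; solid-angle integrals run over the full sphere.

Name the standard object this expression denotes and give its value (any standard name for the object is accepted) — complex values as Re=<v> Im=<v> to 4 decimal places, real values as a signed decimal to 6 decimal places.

This is a Clebsch–Gordan (vector-coupling) coefficient.
triangle: 2!×2!×2!/7! = 8/5040
(j±m)!: 1!×3!×3!×1!×2!×2! = 144
prefactor² = (2J+1)×Δ×N² = 8/7
  k=1: −1/(1!×1!×2!×2!×0!×0!) = -1/4
  k=2: +1/(2!×0!×1!×1!×1!×1!) = 1/2
Σ = 1/4  ⇒  CG² = 8/7×(1/4)² = 1/14
CG = +√(1/14) = +0.267261

Clebsch–Gordan coefficient, +√(1/14) ≈ +0.267261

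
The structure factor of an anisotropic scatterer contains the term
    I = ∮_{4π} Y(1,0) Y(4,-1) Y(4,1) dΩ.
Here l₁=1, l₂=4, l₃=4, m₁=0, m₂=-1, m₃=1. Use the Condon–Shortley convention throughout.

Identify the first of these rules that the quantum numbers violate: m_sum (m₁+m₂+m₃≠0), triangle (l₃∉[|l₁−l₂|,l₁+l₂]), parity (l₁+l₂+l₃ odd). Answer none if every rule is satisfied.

Σmᵢ = 0  ✓
l₃∈[|l₁−l₂|,l₁+l₂]=[3,5], have l₃=4  ✓
Σlᵢ = 9 ⇒ odd  ✗

parity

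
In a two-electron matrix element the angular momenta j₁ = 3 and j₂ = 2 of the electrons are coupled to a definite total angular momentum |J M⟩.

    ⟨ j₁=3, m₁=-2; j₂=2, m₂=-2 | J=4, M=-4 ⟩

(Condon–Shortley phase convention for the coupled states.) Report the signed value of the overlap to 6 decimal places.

+0.632456  (= +√(2/5))

j₁+j₂−J=1  J+j₁−j₂=5  J−j₁+j₂=3  j₁+j₂+J+1=10
(j₁±m₁, j₂±m₂, J±M) = (1,5,0,4,0,8)
P² = 207360
sum k=0..0:
  [0] +1/720 = 1/720
S = 1/720
C² = P²·S² = 2/5 ; C = +0.632456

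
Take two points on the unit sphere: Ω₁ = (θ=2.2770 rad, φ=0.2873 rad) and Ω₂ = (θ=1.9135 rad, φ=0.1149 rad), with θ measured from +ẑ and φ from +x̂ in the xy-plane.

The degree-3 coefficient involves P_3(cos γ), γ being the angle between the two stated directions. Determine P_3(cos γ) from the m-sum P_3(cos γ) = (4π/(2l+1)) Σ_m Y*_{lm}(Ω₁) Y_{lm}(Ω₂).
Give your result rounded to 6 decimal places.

0.586396

Summing Y*_{l m}(θ₁,φ₁)·Y_{l m}(θ₂,φ₂) over m ∈ [−3, 3]; prefactor 4π/(2·3+1) = 1.795196:
  term(m=-3) = +0.055676+0.031671i   from Y*(Ω₁)=+0.119622+0.139483i, Y(Ω₂)=+0.328084-0.117793i
  term(m=-2) = +0.110073+0.039532i   from Y*(Ω₁)=-0.322260-0.208656i, Y(Ω₂)=-0.296635+0.069393i
  term(m=-1) = -0.035497-0.006181i   from Y*(Ω₁)=+0.260728+0.077038i, Y(Ω₂)=-0.131657+0.015194i
  term(m=+0) = +0.066143+0.000000i   from Y*(Ω₁)=+0.216580-0.000000i, Y(Ω₂)=+0.305400+0.000000i
  term(m=+1) = -0.035497+0.006181i   from Y*(Ω₁)=-0.260728+0.077038i, Y(Ω₂)=+0.131657+0.015194i
  term(m=+2) = +0.110073-0.039532i   from Y*(Ω₁)=-0.322260+0.208656i, Y(Ω₂)=-0.296635-0.069393i
  term(m=+3) = +0.055676-0.031671i   from Y*(Ω₁)=-0.119622+0.139483i, Y(Ω₂)=-0.328084-0.117793i
Accumulated sum +0.326647-0.000000i; after 4π/(2l+1) scaling, +0.586396-0.000000i ⇒ P_3 = 0.586396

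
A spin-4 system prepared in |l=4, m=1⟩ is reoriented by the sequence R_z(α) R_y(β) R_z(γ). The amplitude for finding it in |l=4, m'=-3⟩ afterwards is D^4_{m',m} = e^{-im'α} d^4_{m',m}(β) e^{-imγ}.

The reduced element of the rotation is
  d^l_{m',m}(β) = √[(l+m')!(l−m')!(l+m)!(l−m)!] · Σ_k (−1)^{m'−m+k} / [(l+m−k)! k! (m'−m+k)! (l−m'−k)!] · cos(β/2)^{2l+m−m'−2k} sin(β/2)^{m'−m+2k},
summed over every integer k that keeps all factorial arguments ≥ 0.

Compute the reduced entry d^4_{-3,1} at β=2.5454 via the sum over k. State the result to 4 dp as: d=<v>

d=-0.4402

d^4_{-3,1}(β=2.5454) via the finite sum:
Half-angle: c=0.293701, s=0.955897. N=√(1·5040·120·6)=1904.940944
The bounds max(0,m−m')=4 and min(l+m,l−m')=5 give 2 terms
  k=4: (−1)^0·1904.9409/(144)·0.2937^4·0.9559^4 = +0.082184
  k=5: (−1)^1·1904.9409/(240)·0.2937^2·0.9559^6 = -0.522334
d^4_{-3,1}(2.5454) = +0.082184 -0.522334 = -0.440151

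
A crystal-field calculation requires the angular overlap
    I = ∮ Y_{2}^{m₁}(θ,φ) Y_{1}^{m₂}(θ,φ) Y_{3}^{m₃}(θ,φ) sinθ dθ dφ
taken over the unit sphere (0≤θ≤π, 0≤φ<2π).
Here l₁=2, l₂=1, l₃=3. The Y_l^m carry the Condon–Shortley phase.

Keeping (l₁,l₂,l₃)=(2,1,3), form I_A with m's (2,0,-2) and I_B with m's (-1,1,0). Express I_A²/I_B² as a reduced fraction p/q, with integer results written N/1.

5/3

Same 2,1,3: normalisation and zero-m 3j drop out of the ratio.
A: Δ: 0! 4! 2! / 7! → 1/105; sum: t=0:+1/24 = 1/24; 3j²(2 1 3; 2 0 -2) = Δ·Π!·Σ² = 1/21  (sign -1)
B: Δ: 0! 4! 2! / 7! → 1/105; sum: t=0:+1/12 = 1/12; 3j²(2 1 3; -1 1 0) = Δ·Π!·Σ² = 1/35  (sign -1)
I_A²/I_B² = (1/21)/(1/35) = 5/3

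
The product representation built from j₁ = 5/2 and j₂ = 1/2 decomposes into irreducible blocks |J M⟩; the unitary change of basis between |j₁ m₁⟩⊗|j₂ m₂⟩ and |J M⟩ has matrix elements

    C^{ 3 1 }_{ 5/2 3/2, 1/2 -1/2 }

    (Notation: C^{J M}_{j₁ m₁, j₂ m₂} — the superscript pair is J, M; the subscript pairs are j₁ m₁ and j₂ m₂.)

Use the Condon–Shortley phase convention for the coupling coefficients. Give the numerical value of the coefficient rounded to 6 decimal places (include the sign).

√[7·0!5!1!/7! · 4!1!0!1!4!2!] = √(192)
  +(−1)^0/∏(0,0,1,0,4,1)! = 1/24  (running 1/24)
⟨..|..⟩ = √(192)·(1/24) = +0.577350

+0.577350  (= +√(1/3))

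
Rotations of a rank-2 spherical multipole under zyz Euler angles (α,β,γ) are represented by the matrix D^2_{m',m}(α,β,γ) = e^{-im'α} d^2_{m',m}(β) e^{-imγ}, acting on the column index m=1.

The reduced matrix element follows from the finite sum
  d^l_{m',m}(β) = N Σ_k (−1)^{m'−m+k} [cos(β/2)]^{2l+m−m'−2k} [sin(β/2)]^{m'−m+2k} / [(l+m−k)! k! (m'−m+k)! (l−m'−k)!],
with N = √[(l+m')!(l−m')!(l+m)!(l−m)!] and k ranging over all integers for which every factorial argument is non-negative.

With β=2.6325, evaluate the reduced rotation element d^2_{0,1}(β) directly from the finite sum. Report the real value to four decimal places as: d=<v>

d^2_{0,1}(β=2.6325) via the finite sum:
Half-angle: c=0.251806, s=0.967778. N=√(2·2·6·1)=4.898979
k: max(0,(1)−(0))=1 … min(2+(1),2−(0))=2
  k=1: (−1)^0·4.8990/(2)·0.2518^3·0.9678^1 = +0.037849
  k=2: (−1)^1·4.8990/(2)·0.2518^1·0.9678^3 = -0.559074
d^2_{0,1}(2.6325) = +0.037849 -0.559074 = -0.521225

d=-0.5212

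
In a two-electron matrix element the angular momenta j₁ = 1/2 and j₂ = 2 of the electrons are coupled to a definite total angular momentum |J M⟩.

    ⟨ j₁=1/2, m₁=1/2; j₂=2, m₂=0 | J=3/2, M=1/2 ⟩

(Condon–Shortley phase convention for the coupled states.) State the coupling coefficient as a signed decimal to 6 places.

√[4·1!0!3!/5! · 1!0!2!2!2!1!] = √(8/5)
  +(−1)^0/∏(0,1,0,2,0,1)! = 1/2  (running 1/2)
⟨..|..⟩ = √(8/5)·(1/2) = +0.632456

+√(2/5) = +0.632456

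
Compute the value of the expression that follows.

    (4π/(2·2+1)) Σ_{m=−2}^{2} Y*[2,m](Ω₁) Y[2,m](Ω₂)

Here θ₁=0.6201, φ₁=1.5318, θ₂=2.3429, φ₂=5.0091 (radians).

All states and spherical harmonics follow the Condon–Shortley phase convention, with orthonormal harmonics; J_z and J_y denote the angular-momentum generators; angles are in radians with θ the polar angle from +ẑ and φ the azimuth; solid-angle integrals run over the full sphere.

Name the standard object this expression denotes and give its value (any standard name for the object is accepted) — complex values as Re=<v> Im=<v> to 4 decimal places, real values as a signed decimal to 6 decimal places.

This sum is the spherical-harmonic addition theorem: it equals the Legendre polynomial P_l(cos γ) of the angle γ between the two directions.
Term-by-term m-sum for l=2 (normalisation 4π/5 = 2.513274):
  m=-2: (-0.13005 + 0.01016j) × (-0.16437 + 0.11087j) = 0.02025 - 0.01609j  (running Σ = 0.02025 - 0.01609j)
  m=-1: (0.01424 + 0.36508j) × (-0.11290 - 0.36926j) = 0.13320 - 0.04648j  (running Σ = 0.15345 - 0.06257j)
  m=0: (0.31126 + 0.00000j) × (0.14512 + 0.00000j) = 0.04517 + 0.00000j  (running Σ = 0.19862 - 0.06257j)
  m=1: (-0.01424 + 0.36508j) × (0.11290 - 0.36926j) = 0.13320 + 0.04648j  (running Σ = 0.33183 - 0.01609j)
  m=2: (-0.13005 - 0.01016j) × (-0.16437 - 0.11087j) = 0.02025 + 0.01609j  (running Σ = 0.35207 + 0.00000j)
Σ over m = 0.35207 + 0.00000j; ×(4π/5) → 0.88486 + 0.00000j. Real part: 0.884860

Legendre polynomial (addition theorem), +0.884860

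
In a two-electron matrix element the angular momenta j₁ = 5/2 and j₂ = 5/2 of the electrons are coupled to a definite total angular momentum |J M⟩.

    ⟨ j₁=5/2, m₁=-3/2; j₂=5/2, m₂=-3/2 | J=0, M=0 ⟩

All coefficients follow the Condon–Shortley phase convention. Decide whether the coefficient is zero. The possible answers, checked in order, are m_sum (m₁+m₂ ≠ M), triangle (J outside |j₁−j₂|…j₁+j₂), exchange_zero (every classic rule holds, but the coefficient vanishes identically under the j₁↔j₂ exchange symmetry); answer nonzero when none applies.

m-sum: m₁+m₂ = -3/2+(-3/2) = -3, M = 0  ✗ ⇒ coefficient is 0

m_sum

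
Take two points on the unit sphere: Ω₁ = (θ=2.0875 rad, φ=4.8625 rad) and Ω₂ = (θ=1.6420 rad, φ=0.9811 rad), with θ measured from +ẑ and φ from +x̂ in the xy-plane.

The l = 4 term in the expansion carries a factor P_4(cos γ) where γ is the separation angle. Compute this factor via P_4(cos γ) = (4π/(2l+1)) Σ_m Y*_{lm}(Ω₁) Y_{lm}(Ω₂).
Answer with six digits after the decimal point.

Summing Y*_{l m}(θ₁,φ₁)·Y_{l m}(θ₂,φ₂) over m ∈ [−4, 4]; prefactor 4π/(2·4+1) = 1.396263:
  term(m=-4) = -0.10894 + 0.02009j   from Y*(Ω₁)=0.20865 + 0.14288j, Y(Ω₂)=-0.31056 + 0.30895j
  term(m=-3) = 0.02170 - 0.02862j   from Y*(Ω₁)=0.17690 - 0.36590j, Y(Ω₂)=0.08664 + 0.01741j
  term(m=-2) = -0.00524 - 0.05727j   from Y*(Ω₁)=-0.17112 - 0.05298j, Y(Ω₂)=0.12247 + 0.29676j
  term(m=-1) = -0.01929 - 0.01761j   from Y*(Ω₁)=0.03925 - 0.25951j, Y(Ω₂)=0.05535 - 0.08272j
  term(m=+0) = -0.07132 + 0.00000j   from Y*(Ω₁)=-0.23663 + 0.00000j, Y(Ω₂)=0.30139 + 0.00000j
  term(m=+1) = -0.01929 + 0.01761j   from Y*(Ω₁)=-0.03925 - 0.25951j, Y(Ω₂)=-0.05535 - 0.08272j
  term(m=+2) = -0.00524 + 0.05727j   from Y*(Ω₁)=-0.17112 + 0.05298j, Y(Ω₂)=0.12247 - 0.29676j
  term(m=+3) = 0.02170 + 0.02862j   from Y*(Ω₁)=-0.17690 - 0.36590j, Y(Ω₂)=-0.08664 + 0.01741j
  term(m=+4) = -0.10894 - 0.02009j   from Y*(Ω₁)=0.20865 - 0.14288j, Y(Ω₂)=-0.31056 - 0.30895j
Accumulated sum -0.29487 + 0.00000j; after 4π/(2l+1) scaling, -0.41172 + 0.00000j ⇒ P_4 = -0.411722

-0.411722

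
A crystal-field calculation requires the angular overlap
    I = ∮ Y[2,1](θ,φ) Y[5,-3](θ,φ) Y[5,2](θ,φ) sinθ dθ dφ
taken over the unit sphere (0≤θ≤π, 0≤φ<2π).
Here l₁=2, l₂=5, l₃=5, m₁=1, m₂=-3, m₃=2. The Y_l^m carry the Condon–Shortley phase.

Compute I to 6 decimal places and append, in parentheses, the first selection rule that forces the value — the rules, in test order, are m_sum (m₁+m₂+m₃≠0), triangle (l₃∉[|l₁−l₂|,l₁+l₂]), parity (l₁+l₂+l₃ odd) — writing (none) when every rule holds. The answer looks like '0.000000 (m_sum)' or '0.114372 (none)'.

-0.161739 (none)

Rules hold: Σm=0, L=12 even, 3≤5≤7.
N = 5·11·11 = 605
Δ = 2!·2!·8!/13! = 1/38610
Racah Σ t=0..2: t=0:+1/2880 t=1:−1/576 t=2:+1/2880 = -1/960
⇒ 3j(2 5 5; 0 0 0)² = 10/429, sgn +1
Racah Σ t=0..1: t=0:+1/2880 t=1:−1/10080 = 1/4032
⇒ 3j(2 5 5; 1 -3 2)² = 10/429, sgn -1
4πI² = N·(3j₀)²·(3jₘ)² = 500/1521
I = -1·√(0.328731/4π) = -0.16173926
No selection rule forces the value: the integral is nonzero (none).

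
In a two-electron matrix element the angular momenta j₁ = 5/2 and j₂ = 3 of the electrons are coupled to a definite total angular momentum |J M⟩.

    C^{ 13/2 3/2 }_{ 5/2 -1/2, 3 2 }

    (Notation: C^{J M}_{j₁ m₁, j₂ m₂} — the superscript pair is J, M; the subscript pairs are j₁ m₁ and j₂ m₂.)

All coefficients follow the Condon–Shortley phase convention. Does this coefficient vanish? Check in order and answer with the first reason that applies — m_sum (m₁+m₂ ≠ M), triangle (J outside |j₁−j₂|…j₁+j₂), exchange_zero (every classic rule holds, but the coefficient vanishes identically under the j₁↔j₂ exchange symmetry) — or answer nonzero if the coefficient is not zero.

triangle

m-sum: m₁+m₂ = -1/2+2 = 3/2, M = 3/2  ✓
triangle: need |j₁−j₂| ≤ J ≤ j₁+j₂, i.e. J ∈ [1/2, 11/2]; J = 13/2 is outside ✗ ⇒ coefficient is 0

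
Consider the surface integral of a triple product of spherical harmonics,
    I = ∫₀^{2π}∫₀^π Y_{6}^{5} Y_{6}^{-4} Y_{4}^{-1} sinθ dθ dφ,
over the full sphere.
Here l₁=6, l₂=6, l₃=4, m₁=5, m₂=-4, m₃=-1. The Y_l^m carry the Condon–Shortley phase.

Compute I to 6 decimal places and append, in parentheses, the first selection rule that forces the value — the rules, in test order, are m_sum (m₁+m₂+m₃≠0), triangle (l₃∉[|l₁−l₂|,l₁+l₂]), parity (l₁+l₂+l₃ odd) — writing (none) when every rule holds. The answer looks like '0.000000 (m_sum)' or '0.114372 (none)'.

0.047465 (none)

m-sum 0 ✓  L=16 even ✓  0≤4≤12 ✓
Π(2lᵢ+1) = 13×13×9 = 1521
triangle coeff Δ(6,6,4) = 1/15315300
Σ_t [2,6]: t=2:+1/829440 t=3:−1/25920 t=4:+1/9216 t=5:−1/25920 t=6:+1/829440 = 7/207360
(3j)²=28/2431 [(6 6 4; 0 0 0)], sign=+1
Σ_t [0,1]: t=0:+1/967680 t=1:−1/725760 = -1/2903040
(3j)²=5/3094 [(6 6 4; 5 -4 -1)], sign=+1
⇒ 4πI² = 90/3179
I = (+1)√(90/3179/(4π)) = 0.04746473
No selection rule forces the value: the integral is nonzero (none).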